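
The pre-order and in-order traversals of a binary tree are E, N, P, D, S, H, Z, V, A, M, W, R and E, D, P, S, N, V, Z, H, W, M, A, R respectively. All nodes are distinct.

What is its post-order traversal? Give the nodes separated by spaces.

The first element of pre-order is the root; it splits in-order into left and right subtrees.
Root E: left subtree has 0 nodes { }, right has 11 {D, P, S, N, V, Z, H, W, M, A, R}.
  Root N: left subtree has 3 nodes {D, P, S}, right has 7 {V, Z, H, W, M, A, R}.
    Root P: left subtree has 1 node {D}, right has 1 {S}.
    Root H: left subtree has 2 nodes {V, Z}, right has 4 {W, M, A, R}.
      Root Z: left subtree has 1 node {V}, right has 0 { }.
      Root A: left subtree has 2 nodes {W, M}, right has 1 {R}.
        Root M: left subtree has 1 node {W}, right has 0 { }.

D S P V Z W M R A H N E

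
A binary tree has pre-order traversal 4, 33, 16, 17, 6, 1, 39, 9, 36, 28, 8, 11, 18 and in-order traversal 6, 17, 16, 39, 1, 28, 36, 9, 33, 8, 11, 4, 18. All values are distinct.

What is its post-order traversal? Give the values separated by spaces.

6 17 39 28 36 9 1 16 11 8 33 18 4

The first element of pre-order is the root; it splits in-order into left and right subtrees.
Root 4: left subtree has 11 nodes {6, 17, 16, 39, 1, 28, 36, 9, 33, 8, 11}, right has 1 {18}.
  Root 33: left subtree has 8 nodes {6, 17, 16, 39, 1, 28, 36, 9}, right has 2 {8, 11}.
    Root 16: left subtree has 2 nodes {6, 17}, right has 5 {39, 1, 28, 36, 9}.
      Root 17: left subtree has 1 node {6}, right has 0 { }.
      Root 1: left subtree has 1 node {39}, right has 3 {28, 36, 9}.
        Root 9: left subtree has 2 nodes {28, 36}, right has 0 { }.
          Root 36: left subtree has 1 node {28}, right has 0 { }.
    Root 8: left subtree has 0 nodes { }, right has 1 {11}.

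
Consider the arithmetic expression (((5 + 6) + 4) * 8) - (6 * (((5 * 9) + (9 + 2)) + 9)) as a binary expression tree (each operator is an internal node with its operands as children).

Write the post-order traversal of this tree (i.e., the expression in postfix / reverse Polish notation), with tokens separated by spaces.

5 6 + 4 + 8 * 6 5 9 * 9 2 + + 9 + * -

Post-order on an expression tree gives postfix notation: for each operator, emit left operand, right operand, then the operator.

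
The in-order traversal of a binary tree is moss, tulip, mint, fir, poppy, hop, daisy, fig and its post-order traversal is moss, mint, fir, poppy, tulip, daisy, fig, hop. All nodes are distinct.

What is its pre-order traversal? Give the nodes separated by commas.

hop, tulip, moss, poppy, fir, mint, fig, daisy

The last element of post-order is the root; it splits in-order into left and right subtrees.
Root hop: left subtree has 5 nodes {moss, tulip, mint, fir, poppy}, right has 2 {daisy, fig}.
  Root tulip: left subtree has 1 node {moss}, right has 3 {mint, fir, poppy}.
    Root poppy: left subtree has 2 nodes {mint, fir}, right has 0 { }.
      Root fir: left subtree has 1 node {mint}, right has 0 { }.
  Root fig: left subtree has 1 node {daisy}, right has 0 { }.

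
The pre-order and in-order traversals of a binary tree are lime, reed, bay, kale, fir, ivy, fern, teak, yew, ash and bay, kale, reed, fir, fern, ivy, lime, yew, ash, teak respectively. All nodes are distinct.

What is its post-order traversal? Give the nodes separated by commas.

kale, bay, fern, ivy, fir, reed, ash, yew, teak, lime

The first element of pre-order is the root; it splits in-order into left and right subtrees.
Root lime: left subtree has 6 nodes {bay, kale, reed, fir, fern, ivy}, right has 3 {yew, ash, teak}.
  Root reed: left subtree has 2 nodes {bay, kale}, right has 3 {fir, fern, ivy}.
    Root bay: left subtree has 0 nodes { }, right has 1 {kale}.
    Root fir: left subtree has 0 nodes { }, right has 2 {fern, ivy}.
      Root ivy: left subtree has 1 node {fern}, right has 0 { }.
  Root teak: left subtree has 2 nodes {yew, ash}, right has 0 { }.
    Root yew: left subtree has 0 nodes { }, right has 1 {ash}.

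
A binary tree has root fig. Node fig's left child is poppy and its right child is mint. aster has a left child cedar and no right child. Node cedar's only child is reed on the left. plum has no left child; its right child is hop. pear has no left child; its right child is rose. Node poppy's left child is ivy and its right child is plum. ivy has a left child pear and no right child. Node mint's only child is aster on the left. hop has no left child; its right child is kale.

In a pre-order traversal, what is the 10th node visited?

Pre-order visits the node, then its left subtree, then its right subtree.
Visit fig.
At fig: go left to poppy.
  Visit poppy.
  At poppy: go left to ivy.
    Visit ivy.
    At ivy: go left to pear.
      Visit pear.
      At pear: no left child.
      At pear: go right to rose.
        rose is a leaf — visit rose.
    At ivy: no right child.
  At poppy: go right to plum.
    Visit plum.
    At plum: no left child.
    At plum: go right to hop.
      Visit hop.
      At hop: no left child.
      At hop: go right to kale.
        kale is a leaf — visit kale.
At fig: go right to mint.
  Visit mint.
  At mint: go left to aster.
    Visit aster.
    At aster: go left to cedar.
      Visit cedar.
      At cedar: go left to reed.
        reed is a leaf — visit reed.
      At cedar: no right child.
    At aster: no right child.
  At mint: no right child.
Full pre-order sequence: fig, poppy, ivy, pear, rose, plum, hop, kale, mint, aster, cedar, reed.

aster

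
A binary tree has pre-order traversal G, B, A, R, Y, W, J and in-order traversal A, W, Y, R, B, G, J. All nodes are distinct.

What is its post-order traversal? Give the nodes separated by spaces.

The first element of pre-order is the root; it splits in-order into left and right subtrees.
Root G: left subtree has 5 nodes {A, W, Y, R, B}, right has 1 {J}.
  Root B: left subtree has 4 nodes {A, W, Y, R}, right has 0 { }.
    Root A: left subtree has 0 nodes { }, right has 3 {W, Y, R}.
      Root R: left subtree has 2 nodes {W, Y}, right has 0 { }.
        Root Y: left subtree has 1 node {W}, right has 0 { }.

W Y R A B J G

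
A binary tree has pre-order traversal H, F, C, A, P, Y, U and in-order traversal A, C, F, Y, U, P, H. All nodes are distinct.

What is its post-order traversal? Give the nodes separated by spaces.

A C U Y P F H

The first element of pre-order is the root; it splits in-order into left and right subtrees.
Root H: left subtree has 6 nodes {A, C, F, Y, U, P}, right has 0 { }.
  Root F: left subtree has 2 nodes {A, C}, right has 3 {Y, U, P}.
    Root C: left subtree has 1 node {A}, right has 0 { }.
    Root P: left subtree has 2 nodes {Y, U}, right has 0 { }.
      Root Y: left subtree has 0 nodes { }, right has 1 {U}.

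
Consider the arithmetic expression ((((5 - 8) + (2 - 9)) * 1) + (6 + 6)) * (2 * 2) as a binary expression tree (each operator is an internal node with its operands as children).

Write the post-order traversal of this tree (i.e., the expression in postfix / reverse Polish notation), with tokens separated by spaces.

5 8 - 2 9 - + 1 * 6 6 + + 2 2 * *

Post-order on an expression tree gives postfix notation: for each operator, emit left operand, right operand, then the operator.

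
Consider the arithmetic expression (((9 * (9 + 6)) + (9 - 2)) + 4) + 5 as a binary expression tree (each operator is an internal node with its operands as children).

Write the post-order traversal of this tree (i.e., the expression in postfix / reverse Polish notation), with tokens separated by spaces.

Post-order on an expression tree gives postfix notation: for each operator, emit left operand, right operand, then the operator.

9 9 6 + * 9 2 - + 4 + 5 +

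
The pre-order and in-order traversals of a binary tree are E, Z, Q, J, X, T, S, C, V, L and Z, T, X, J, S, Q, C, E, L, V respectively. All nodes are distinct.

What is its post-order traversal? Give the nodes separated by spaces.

The first element of pre-order is the root; it splits in-order into left and right subtrees.
Root E: left subtree has 7 nodes {Z, T, X, J, S, Q, C}, right has 2 {L, V}.
  Root Z: left subtree has 0 nodes { }, right has 6 {T, X, J, S, Q, C}.
    Root Q: left subtree has 4 nodes {T, X, J, S}, right has 1 {C}.
      Root J: left subtree has 2 nodes {T, X}, right has 1 {S}.
        Root X: left subtree has 1 node {T}, right has 0 { }.
  Root V: left subtree has 1 node {L}, right has 0 { }.

T X S J C Q Z L V E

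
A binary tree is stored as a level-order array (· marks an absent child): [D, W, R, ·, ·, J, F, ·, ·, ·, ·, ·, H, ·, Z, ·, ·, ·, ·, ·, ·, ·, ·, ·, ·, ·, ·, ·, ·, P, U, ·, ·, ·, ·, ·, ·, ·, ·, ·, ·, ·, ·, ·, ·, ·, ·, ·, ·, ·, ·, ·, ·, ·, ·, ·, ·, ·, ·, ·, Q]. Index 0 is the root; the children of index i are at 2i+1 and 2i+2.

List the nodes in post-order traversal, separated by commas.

W, H, J, Q, P, U, Z, F, R, D

Post-order visits the left subtree, then the right subtree, then the node.
At D: go left to W.
  W is a leaf — visit W.
At D: go right to R.
  At R: go left to J.
    At J: no left child.
    At J: go right to H.
      H is a leaf — visit H.
    Visit J.
  At R: go right to F.
    At F: no left child.
    At F: go right to Z.
      At Z: go left to P.
        At P: no left child.
        At P: go right to Q.
          Q is a leaf — visit Q.
        Visit P.
      At Z: go right to U.
        U is a leaf — visit U.
      Visit Z.
    Visit F.
  Visit R.
Visit D.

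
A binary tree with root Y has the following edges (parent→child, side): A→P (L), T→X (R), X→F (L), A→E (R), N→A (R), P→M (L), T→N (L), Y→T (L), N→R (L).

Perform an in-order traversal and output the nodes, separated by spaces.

R N M P A E T F X Y

In-order visits the left subtree, then the node, then the right subtree.
At Y: go left to T.
  At T: go left to N.
    At N: go left to R.
      R is a leaf — visit R.
    Visit N.
    At N: go right to A.
      At A: go left to P.
        At P: go left to M.
          M is a leaf — visit M.
        Visit P.
        At P: no right child.
      Visit A.
      At A: go right to E.
        E is a leaf — visit E.
  Visit T.
  At T: go right to X.
    At X: go left to F.
      F is a leaf — visit F.
    Visit X.
    At X: no right child.
Visit Y.
At Y: no right child.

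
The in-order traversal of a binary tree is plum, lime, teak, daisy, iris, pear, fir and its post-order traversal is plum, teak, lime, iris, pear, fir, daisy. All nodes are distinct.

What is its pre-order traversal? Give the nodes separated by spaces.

The last element of post-order is the root; it splits in-order into left and right subtrees.
Root daisy: left subtree has 3 nodes {plum, lime, teak}, right has 3 {iris, pear, fir}.
  Root lime: left subtree has 1 node {plum}, right has 1 {teak}.
  Root fir: left subtree has 2 nodes {iris, pear}, right has 0 { }.
    Root pear: left subtree has 1 node {iris}, right has 0 { }.

daisy lime plum teak fir pear iris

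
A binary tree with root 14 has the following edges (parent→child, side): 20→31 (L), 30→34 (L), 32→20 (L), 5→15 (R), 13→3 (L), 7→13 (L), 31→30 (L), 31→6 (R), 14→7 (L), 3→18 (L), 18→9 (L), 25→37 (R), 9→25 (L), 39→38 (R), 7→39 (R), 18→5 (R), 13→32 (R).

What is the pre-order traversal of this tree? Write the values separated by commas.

14, 7, 13, 3, 18, 9, 25, 37, 5, 15, 32, 20, 31, 30, 34, 6, 39, 38

Pre-order visits the node, then its left subtree, then its right subtree.
Visit 14.
At 14: go left to 7.
  Visit 7.
  At 7: go left to 13.
    Visit 13.
    At 13: go left to 3.
      Visit 3.
      At 3: go left to 18.
        Visit 18.
        At 18: go left to 9.
          Visit 9.
          At 9: go left to 25.
            Visit 25.
            At 25: no left child.
            At 25: go right to 37.
              37 is a leaf — visit 37.
          At 9: no right child.
        At 18: go right to 5.
          Visit 5.
          At 5: no left child.
          At 5: go right to 15.
            15 is a leaf — visit 15.
      At 3: no right child.
    At 13: go right to 32.
      Visit 32.
      At 32: go left to 20.
        Visit 20.
        At 20: go left to 31.
          Visit 31.
          At 31: go left to 30.
            Visit 30.
            At 30: go left to 34.
              34 is a leaf — visit 34.
            At 30: no right child.
          At 31: go right to 6.
            6 is a leaf — visit 6.
        At 20: no right child.
      At 32: no right child.
  At 7: go right to 39.
    Visit 39.
    At 39: no left child.
    At 39: go right to 38.
      38 is a leaf — visit 38.
At 14: no right child.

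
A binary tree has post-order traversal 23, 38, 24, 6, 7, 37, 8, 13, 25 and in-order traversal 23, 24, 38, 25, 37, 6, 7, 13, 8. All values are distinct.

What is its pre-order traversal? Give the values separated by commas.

25, 24, 23, 38, 13, 37, 7, 6, 8

The last element of post-order is the root; it splits in-order into left and right subtrees.
Root 25: left subtree has 3 nodes {23, 24, 38}, right has 5 {37, 6, 7, 13, 8}.
  Root 24: left subtree has 1 node {23}, right has 1 {38}.
  Root 13: left subtree has 3 nodes {37, 6, 7}, right has 1 {8}.
    Root 37: left subtree has 0 nodes { }, right has 2 {6, 7}.
      Root 7: left subtree has 1 node {6}, right has 0 { }.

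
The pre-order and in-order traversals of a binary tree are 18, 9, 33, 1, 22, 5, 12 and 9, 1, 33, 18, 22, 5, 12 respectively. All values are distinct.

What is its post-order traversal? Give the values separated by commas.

The first element of pre-order is the root; it splits in-order into left and right subtrees.
Root 18: left subtree has 3 nodes {9, 1, 33}, right has 3 {22, 5, 12}.
  Root 9: left subtree has 0 nodes { }, right has 2 {1, 33}.
    Root 33: left subtree has 1 node {1}, right has 0 { }.
  Root 22: left subtree has 0 nodes { }, right has 2 {5, 12}.
    Root 5: left subtree has 0 nodes { }, right has 1 {12}.

1, 33, 9, 12, 5, 22, 18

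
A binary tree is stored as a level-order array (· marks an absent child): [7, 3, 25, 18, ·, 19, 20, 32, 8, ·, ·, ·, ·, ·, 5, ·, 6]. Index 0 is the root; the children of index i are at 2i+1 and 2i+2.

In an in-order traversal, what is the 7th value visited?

19

In-order visits the left subtree, then the node, then the right subtree.
At 7: go left to 3.
  At 3: go left to 18.
    At 18: go left to 32.
      At 32: no left child.
      Visit 32.
      At 32: go right to 6.
        6 is a leaf — visit 6.
    Visit 18.
    At 18: go right to 8.
      8 is a leaf — visit 8.
  Visit 3.
  At 3: no right child.
Visit 7.
At 7: go right to 25.
  At 25: go left to 19.
    19 is a leaf — visit 19.
  Visit 25.
  At 25: go right to 20.
    At 20: no left child.
    Visit 20.
    At 20: go right to 5.
      5 is a leaf — visit 5.
Full in-order sequence: 32, 6, 18, 8, 3, 7, 19, 25, 20, 5.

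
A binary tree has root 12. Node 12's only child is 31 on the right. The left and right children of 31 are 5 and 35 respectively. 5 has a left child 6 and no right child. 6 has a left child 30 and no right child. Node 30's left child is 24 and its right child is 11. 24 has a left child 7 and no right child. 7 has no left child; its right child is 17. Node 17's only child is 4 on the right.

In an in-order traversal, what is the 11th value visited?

35

In-order visits the left subtree, then the node, then the right subtree.
At 12: no left child.
Visit 12.
At 12: go right to 31.
  At 31: go left to 5.
    At 5: go left to 6.
      At 6: go left to 30.
        At 30: go left to 24.
          At 24: go left to 7.
            At 7: no left child.
            Visit 7.
            At 7: go right to 17.
              At 17: no left child.
              Visit 17.
              At 17: go right to 4.
                4 is a leaf — visit 4.
          Visit 24.
          At 24: no right child.
        Visit 30.
        At 30: go right to 11.
          11 is a leaf — visit 11.
      Visit 6.
      At 6: no right child.
    Visit 5.
    At 5: no right child.
  Visit 31.
  At 31: go right to 35.
    35 is a leaf — visit 35.
Full in-order sequence: 12, 7, 17, 4, 24, 30, 11, 6, 5, 31, 35.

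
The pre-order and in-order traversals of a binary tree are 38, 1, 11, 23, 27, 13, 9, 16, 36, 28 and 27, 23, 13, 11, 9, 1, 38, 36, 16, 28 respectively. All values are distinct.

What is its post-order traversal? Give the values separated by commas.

27, 13, 23, 9, 11, 1, 36, 28, 16, 38

The first element of pre-order is the root; it splits in-order into left and right subtrees.
Root 38: left subtree has 6 nodes {27, 23, 13, 11, 9, 1}, right has 3 {36, 16, 28}.
  Root 1: left subtree has 5 nodes {27, 23, 13, 11, 9}, right has 0 { }.
    Root 11: left subtree has 3 nodes {27, 23, 13}, right has 1 {9}.
      Root 23: left subtree has 1 node {27}, right has 1 {13}.
  Root 16: left subtree has 1 node {36}, right has 1 {28}.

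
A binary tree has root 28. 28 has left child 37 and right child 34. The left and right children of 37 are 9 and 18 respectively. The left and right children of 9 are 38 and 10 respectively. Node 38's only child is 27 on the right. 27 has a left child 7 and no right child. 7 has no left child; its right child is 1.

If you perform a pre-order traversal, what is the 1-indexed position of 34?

10

Pre-order visits the node, then its left subtree, then its right subtree.
Visit 28.
At 28: go left to 37.
  Visit 37.
  At 37: go left to 9.
    Visit 9.
    At 9: go left to 38.
      Visit 38.
      At 38: no left child.
      At 38: go right to 27.
        Visit 27.
        At 27: go left to 7.
          Visit 7.
          At 7: no left child.
          At 7: go right to 1.
            1 is a leaf — visit 1.
        At 27: no right child.
    At 9: go right to 10.
      10 is a leaf — visit 10.
  At 37: go right to 18.
    18 is a leaf — visit 18.
At 28: go right to 34.
  34 is a leaf — visit 34.
Full pre-order sequence: 28, 37, 9, 38, 27, 7, 1, 10, 18, 34.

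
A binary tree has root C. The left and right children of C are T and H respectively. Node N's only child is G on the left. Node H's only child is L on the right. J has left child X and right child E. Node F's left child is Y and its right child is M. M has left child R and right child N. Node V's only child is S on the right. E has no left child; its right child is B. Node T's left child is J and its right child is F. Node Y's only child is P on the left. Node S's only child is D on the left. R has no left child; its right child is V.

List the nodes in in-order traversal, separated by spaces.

In-order visits the left subtree, then the node, then the right subtree.
At C: go left to T.
  At T: go left to J.
    At J: go left to X.
      X is a leaf — visit X.
    Visit J.
    At J: go right to E.
      At E: no left child.
      Visit E.
      At E: go right to B.
        B is a leaf — visit B.
  Visit T.
  At T: go right to F.
    At F: go left to Y.
      At Y: go left to P.
        P is a leaf — visit P.
      Visit Y.
      At Y: no right child.
    Visit F.
    At F: go right to M.
      At M: go left to R.
        At R: no left child.
        Visit R.
        At R: go right to V.
          At V: no left child.
          Visit V.
          At V: go right to S.
            At S: go left to D.
              D is a leaf — visit D.
            Visit S.
            At S: no right child.
      Visit M.
      At M: go right to N.
        At N: go left to G.
          G is a leaf — visit G.
        Visit N.
        At N: no right child.
Visit C.
At C: go right to H.
  At H: no left child.
  Visit H.
  At H: go right to L.
    L is a leaf — visit L.

X J E B T P Y F R V D S M G N C H L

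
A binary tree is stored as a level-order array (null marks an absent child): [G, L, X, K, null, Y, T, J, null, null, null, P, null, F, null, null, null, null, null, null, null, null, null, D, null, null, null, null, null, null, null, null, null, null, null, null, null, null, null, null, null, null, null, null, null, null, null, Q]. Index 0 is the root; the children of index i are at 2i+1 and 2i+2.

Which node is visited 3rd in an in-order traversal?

L

In-order visits the left subtree, then the node, then the right subtree.
At G: go left to L.
  At L: go left to K.
    At K: go left to J.
      J is a leaf — visit J.
    Visit K.
    At K: no right child.
  Visit L.
  At L: no right child.
Visit G.
At G: go right to X.
  At X: go left to Y.
    At Y: go left to P.
      At P: go left to D.
        At D: go left to Q.
          Q is a leaf — visit Q.
        Visit D.
        At D: no right child.
      Visit P.
      At P: no right child.
    Visit Y.
    At Y: no right child.
  Visit X.
  At X: go right to T.
    At T: go left to F.
      F is a leaf — visit F.
    Visit T.
    At T: no right child.
Full in-order sequence: J, K, L, G, Q, D, P, Y, X, F, T.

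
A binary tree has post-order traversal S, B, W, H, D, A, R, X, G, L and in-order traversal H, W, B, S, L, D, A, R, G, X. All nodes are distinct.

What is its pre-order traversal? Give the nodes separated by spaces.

L H W B S G R A D X

The last element of post-order is the root; it splits in-order into left and right subtrees.
Root L: left subtree has 4 nodes {H, W, B, S}, right has 5 {D, A, R, G, X}.
  Root H: left subtree has 0 nodes { }, right has 3 {W, B, S}.
    Root W: left subtree has 0 nodes { }, right has 2 {B, S}.
      Root B: left subtree has 0 nodes { }, right has 1 {S}.
  Root G: left subtree has 3 nodes {D, A, R}, right has 1 {X}.
    Root R: left subtree has 2 nodes {D, A}, right has 0 { }.
      Root A: left subtree has 1 node {D}, right has 0 { }.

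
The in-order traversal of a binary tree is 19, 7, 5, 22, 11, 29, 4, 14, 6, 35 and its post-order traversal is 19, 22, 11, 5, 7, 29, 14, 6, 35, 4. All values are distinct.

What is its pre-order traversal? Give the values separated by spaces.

4 29 7 19 5 11 22 35 6 14

The last element of post-order is the root; it splits in-order into left and right subtrees.
Root 4: left subtree has 6 nodes {19, 7, 5, 22, 11, 29}, right has 3 {14, 6, 35}.
  Root 29: left subtree has 5 nodes {19, 7, 5, 22, 11}, right has 0 { }.
    Root 7: left subtree has 1 node {19}, right has 3 {5, 22, 11}.
      Root 5: left subtree has 0 nodes { }, right has 2 {22, 11}.
        Root 11: left subtree has 1 node {22}, right has 0 { }.
  Root 35: left subtree has 2 nodes {14, 6}, right has 0 { }.
    Root 6: left subtree has 1 node {14}, right has 0 { }.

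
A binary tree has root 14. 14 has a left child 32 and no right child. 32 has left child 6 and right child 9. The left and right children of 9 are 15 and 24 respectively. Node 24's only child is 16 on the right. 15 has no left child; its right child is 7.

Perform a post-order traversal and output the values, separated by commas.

Post-order visits the left subtree, then the right subtree, then the node.
At 14: go left to 32.
  At 32: go left to 6.
    6 is a leaf — visit 6.
  At 32: go right to 9.
    At 9: go left to 15.
      At 15: no left child.
      At 15: go right to 7.
        7 is a leaf — visit 7.
      Visit 15.
    At 9: go right to 24.
      At 24: no left child.
      At 24: go right to 16.
        16 is a leaf — visit 16.
      Visit 24.
    Visit 9.
  Visit 32.
At 14: no right child.
Visit 14.

6, 7, 15, 16, 24, 9, 32, 14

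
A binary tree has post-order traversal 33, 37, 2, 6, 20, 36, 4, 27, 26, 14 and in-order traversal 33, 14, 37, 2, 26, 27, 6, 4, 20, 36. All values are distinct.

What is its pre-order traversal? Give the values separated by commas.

14, 33, 26, 2, 37, 27, 4, 6, 36, 20

The last element of post-order is the root; it splits in-order into left and right subtrees.
Root 14: left subtree has 1 node {33}, right has 8 {37, 2, 26, 27, 6, 4, 20, 36}.
  Root 26: left subtree has 2 nodes {37, 2}, right has 5 {27, 6, 4, 20, 36}.
    Root 2: left subtree has 1 node {37}, right has 0 { }.
    Root 27: left subtree has 0 nodes { }, right has 4 {6, 4, 20, 36}.
      Root 4: left subtree has 1 node {6}, right has 2 {20, 36}.
        Root 36: left subtree has 1 node {20}, right has 0 { }.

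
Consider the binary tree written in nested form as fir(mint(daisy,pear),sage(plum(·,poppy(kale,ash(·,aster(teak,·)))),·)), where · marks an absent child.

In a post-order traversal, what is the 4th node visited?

kale

Post-order visits the left subtree, then the right subtree, then the node.
At fir: go left to mint.
  At mint: go left to daisy.
    daisy is a leaf — visit daisy.
  At mint: go right to pear.
    pear is a leaf — visit pear.
  Visit mint.
At fir: go right to sage.
  At sage: go left to plum.
    At plum: no left child.
    At plum: go right to poppy.
      At poppy: go left to kale.
        kale is a leaf — visit kale.
      At poppy: go right to ash.
        At ash: no left child.
        At ash: go right to aster.
          At aster: go left to teak.
            teak is a leaf — visit teak.
          At aster: no right child.
          Visit aster.
        Visit ash.
      Visit poppy.
    Visit plum.
  At sage: no right child.
  Visit sage.
Visit fir.
Full post-order sequence: daisy, pear, mint, kale, teak, aster, ash, poppy, plum, sage, fir.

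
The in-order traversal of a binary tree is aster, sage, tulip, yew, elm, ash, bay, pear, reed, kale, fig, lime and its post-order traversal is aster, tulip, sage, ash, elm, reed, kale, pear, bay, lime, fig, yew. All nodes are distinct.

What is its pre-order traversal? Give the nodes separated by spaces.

The last element of post-order is the root; it splits in-order into left and right subtrees.
Root yew: left subtree has 3 nodes {aster, sage, tulip}, right has 8 {elm, ash, bay, pear, reed, kale, fig, lime}.
  Root sage: left subtree has 1 node {aster}, right has 1 {tulip}.
  Root fig: left subtree has 6 nodes {elm, ash, bay, pear, reed, kale}, right has 1 {lime}.
    Root bay: left subtree has 2 nodes {elm, ash}, right has 3 {pear, reed, kale}.
      Root elm: left subtree has 0 nodes { }, right has 1 {ash}.
      Root pear: left subtree has 0 nodes { }, right has 2 {reed, kale}.
        Root kale: left subtree has 1 node {reed}, right has 0 { }.

yew sage aster tulip fig bay elm ash pear kale reed lime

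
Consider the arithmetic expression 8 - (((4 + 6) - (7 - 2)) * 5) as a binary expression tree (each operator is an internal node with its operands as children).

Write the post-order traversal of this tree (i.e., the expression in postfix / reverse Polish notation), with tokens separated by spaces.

Post-order on an expression tree gives postfix notation: for each operator, emit left operand, right operand, then the operator.

8 4 6 + 7 2 - - 5 * -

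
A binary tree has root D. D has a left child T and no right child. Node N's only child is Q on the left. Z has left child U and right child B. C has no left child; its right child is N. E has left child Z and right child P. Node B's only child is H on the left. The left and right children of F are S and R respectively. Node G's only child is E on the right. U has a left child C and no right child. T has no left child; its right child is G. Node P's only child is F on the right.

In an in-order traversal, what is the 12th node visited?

In-order visits the left subtree, then the node, then the right subtree.
At D: go left to T.
  At T: no left child.
  Visit T.
  At T: go right to G.
    At G: no left child.
    Visit G.
    At G: go right to E.
      At E: go left to Z.
        At Z: go left to U.
          At U: go left to C.
            At C: no left child.
            Visit C.
            At C: go right to N.
              At N: go left to Q.
                Q is a leaf — visit Q.
              Visit N.
              At N: no right child.
          Visit U.
          At U: no right child.
        Visit Z.
        At Z: go right to B.
          At B: go left to H.
            H is a leaf — visit H.
          Visit B.
          At B: no right child.
      Visit E.
      At E: go right to P.
        At P: no left child.
        Visit P.
        At P: go right to F.
          At F: go left to S.
            S is a leaf — visit S.
          Visit F.
          At F: go right to R.
            R is a leaf — visit R.
Visit D.
At D: no right child.
Full in-order sequence: T, G, C, Q, N, U, Z, H, B, E, P, S, F, R, D.

S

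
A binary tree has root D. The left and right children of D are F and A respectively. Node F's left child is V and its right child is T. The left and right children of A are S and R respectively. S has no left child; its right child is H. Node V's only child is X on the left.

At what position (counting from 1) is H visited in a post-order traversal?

Post-order visits the left subtree, then the right subtree, then the node.
At D: go left to F.
  At F: go left to V.
    At V: go left to X.
      X is a leaf — visit X.
    At V: no right child.
    Visit V.
  At F: go right to T.
    T is a leaf — visit T.
  Visit F.
At D: go right to A.
  At A: go left to S.
    At S: no left child.
    At S: go right to H.
      H is a leaf — visit H.
    Visit S.
  At A: go right to R.
    R is a leaf — visit R.
  Visit A.
Visit D.
Full post-order sequence: X, V, T, F, H, S, R, A, D.

5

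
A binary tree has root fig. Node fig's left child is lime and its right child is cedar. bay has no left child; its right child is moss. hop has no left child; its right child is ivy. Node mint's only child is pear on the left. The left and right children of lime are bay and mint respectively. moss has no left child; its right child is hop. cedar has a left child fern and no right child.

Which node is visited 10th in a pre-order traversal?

Pre-order visits the node, then its left subtree, then its right subtree.
Visit fig.
At fig: go left to lime.
  Visit lime.
  At lime: go left to bay.
    Visit bay.
    At bay: no left child.
    At bay: go right to moss.
      Visit moss.
      At moss: no left child.
      At moss: go right to hop.
        Visit hop.
        At hop: no left child.
        At hop: go right to ivy.
          ivy is a leaf — visit ivy.
  At lime: go right to mint.
    Visit mint.
    At mint: go left to pear.
      pear is a leaf — visit pear.
    At mint: no right child.
At fig: go right to cedar.
  Visit cedar.
  At cedar: go left to fern.
    fern is a leaf — visit fern.
  At cedar: no right child.
Full pre-order sequence: fig, lime, bay, moss, hop, ivy, mint, pear, cedar, fern.

fern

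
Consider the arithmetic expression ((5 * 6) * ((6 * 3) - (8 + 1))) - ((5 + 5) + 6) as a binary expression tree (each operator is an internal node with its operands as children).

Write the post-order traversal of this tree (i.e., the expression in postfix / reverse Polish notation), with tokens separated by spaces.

5 6 * 6 3 * 8 1 + - * 5 5 + 6 + -

Post-order on an expression tree gives postfix notation: for each operator, emit left operand, right operand, then the operator.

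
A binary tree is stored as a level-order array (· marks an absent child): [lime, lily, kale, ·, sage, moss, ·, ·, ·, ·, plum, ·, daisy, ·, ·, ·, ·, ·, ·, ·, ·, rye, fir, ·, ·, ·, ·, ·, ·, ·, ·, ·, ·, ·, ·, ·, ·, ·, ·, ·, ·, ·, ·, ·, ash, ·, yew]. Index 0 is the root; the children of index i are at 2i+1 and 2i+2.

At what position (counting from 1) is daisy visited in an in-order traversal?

10

In-order visits the left subtree, then the node, then the right subtree.
At lime: go left to lily.
  At lily: no left child.
  Visit lily.
  At lily: go right to sage.
    At sage: no left child.
    Visit sage.
    At sage: go right to plum.
      At plum: go left to rye.
        At rye: no left child.
        Visit rye.
        At rye: go right to ash.
          ash is a leaf — visit ash.
      Visit plum.
      At plum: go right to fir.
        At fir: no left child.
        Visit fir.
        At fir: go right to yew.
          yew is a leaf — visit yew.
Visit lime.
At lime: go right to kale.
  At kale: go left to moss.
    At moss: no left child.
    Visit moss.
    At moss: go right to daisy.
      daisy is a leaf — visit daisy.
  Visit kale.
  At kale: no right child.
Full in-order sequence: lily, sage, rye, ash, plum, fir, yew, lime, moss, daisy, kale.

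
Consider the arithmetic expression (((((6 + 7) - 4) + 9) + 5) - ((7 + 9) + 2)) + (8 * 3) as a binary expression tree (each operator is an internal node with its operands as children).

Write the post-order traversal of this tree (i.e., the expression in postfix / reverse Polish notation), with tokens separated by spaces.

6 7 + 4 - 9 + 5 + 7 9 + 2 + - 8 3 * +

Post-order on an expression tree gives postfix notation: for each operator, emit left operand, right operand, then the operator.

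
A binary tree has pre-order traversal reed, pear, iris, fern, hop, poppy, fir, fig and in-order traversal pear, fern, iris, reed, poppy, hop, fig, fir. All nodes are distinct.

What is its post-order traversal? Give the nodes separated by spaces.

The first element of pre-order is the root; it splits in-order into left and right subtrees.
Root reed: left subtree has 3 nodes {pear, fern, iris}, right has 4 {poppy, hop, fig, fir}.
  Root pear: left subtree has 0 nodes { }, right has 2 {fern, iris}.
    Root iris: left subtree has 1 node {fern}, right has 0 { }.
  Root hop: left subtree has 1 node {poppy}, right has 2 {fig, fir}.
    Root fir: left subtree has 1 node {fig}, right has 0 { }.

fern iris pear poppy fig fir hop reed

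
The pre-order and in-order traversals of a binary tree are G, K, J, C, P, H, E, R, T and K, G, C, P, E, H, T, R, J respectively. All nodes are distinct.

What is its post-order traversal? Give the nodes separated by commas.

K, E, T, R, H, P, C, J, G

The first element of pre-order is the root; it splits in-order into left and right subtrees.
Root G: left subtree has 1 node {K}, right has 7 {C, P, E, H, T, R, J}.
  Root J: left subtree has 6 nodes {C, P, E, H, T, R}, right has 0 { }.
    Root C: left subtree has 0 nodes { }, right has 5 {P, E, H, T, R}.
      Root P: left subtree has 0 nodes { }, right has 4 {E, H, T, R}.
        Root H: left subtree has 1 node {E}, right has 2 {T, R}.
          Root R: left subtree has 1 node {T}, right has 0 { }.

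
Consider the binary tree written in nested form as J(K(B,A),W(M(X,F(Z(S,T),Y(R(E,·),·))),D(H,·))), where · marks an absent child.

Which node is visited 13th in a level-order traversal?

Level-order visits nodes level by level from the root, left to right within each level.
Level 0: J
Level 1: K, W
Level 2: B, A, M, D
Level 3: X, F, H
Level 4: Z, Y
Level 5: S, T, R
Level 6: E
Full level-order sequence: J, K, W, B, A, M, D, X, F, H, Z, Y, S, T, R, E.

S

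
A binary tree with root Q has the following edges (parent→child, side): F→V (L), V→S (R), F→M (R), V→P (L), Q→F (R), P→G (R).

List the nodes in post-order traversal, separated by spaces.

G P S V M F Q

Post-order visits the left subtree, then the right subtree, then the node.
At Q: no left child.
At Q: go right to F.
  At F: go left to V.
    At V: go left to P.
      At P: no left child.
      At P: go right to G.
        G is a leaf — visit G.
      Visit P.
    At V: go right to S.
      S is a leaf — visit S.
    Visit V.
  At F: go right to M.
    M is a leaf — visit M.
  Visit F.
Visit Q.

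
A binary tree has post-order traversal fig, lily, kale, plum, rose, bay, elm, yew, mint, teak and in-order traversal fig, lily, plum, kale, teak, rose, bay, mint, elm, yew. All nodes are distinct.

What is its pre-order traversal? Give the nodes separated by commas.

teak, plum, lily, fig, kale, mint, bay, rose, yew, elm

The last element of post-order is the root; it splits in-order into left and right subtrees.
Root teak: left subtree has 4 nodes {fig, lily, plum, kale}, right has 5 {rose, bay, mint, elm, yew}.
  Root plum: left subtree has 2 nodes {fig, lily}, right has 1 {kale}.
    Root lily: left subtree has 1 node {fig}, right has 0 { }.
  Root mint: left subtree has 2 nodes {rose, bay}, right has 2 {elm, yew}.
    Root bay: left subtree has 1 node {rose}, right has 0 { }.
    Root yew: left subtree has 1 node {elm}, right has 0 { }.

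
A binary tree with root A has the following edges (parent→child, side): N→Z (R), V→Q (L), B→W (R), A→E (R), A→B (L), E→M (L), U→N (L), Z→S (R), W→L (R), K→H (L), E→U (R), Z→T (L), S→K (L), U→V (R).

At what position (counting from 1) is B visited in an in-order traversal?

In-order visits the left subtree, then the node, then the right subtree.
At A: go left to B.
  At B: no left child.
  Visit B.
  At B: go right to W.
    At W: no left child.
    Visit W.
    At W: go right to L.
      L is a leaf — visit L.
Visit A.
At A: go right to E.
  At E: go left to M.
    M is a leaf — visit M.
  Visit E.
  At E: go right to U.
    At U: go left to N.
      At N: no left child.
      Visit N.
      At N: go right to Z.
        At Z: go left to T.
          T is a leaf — visit T.
        Visit Z.
        At Z: go right to S.
          At S: go left to K.
            At K: go left to H.
              H is a leaf — visit H.
            Visit K.
            At K: no right child.
          Visit S.
          At S: no right child.
    Visit U.
    At U: go right to V.
      At V: go left to Q.
        Q is a leaf — visit Q.
      Visit V.
      At V: no right child.
Full in-order sequence: B, W, L, A, M, E, N, T, Z, H, K, S, U, Q, V.

1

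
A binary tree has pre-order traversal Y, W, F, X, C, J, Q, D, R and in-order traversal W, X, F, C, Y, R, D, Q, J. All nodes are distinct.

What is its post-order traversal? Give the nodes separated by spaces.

X C F W R D Q J Y

The first element of pre-order is the root; it splits in-order into left and right subtrees.
Root Y: left subtree has 4 nodes {W, X, F, C}, right has 4 {R, D, Q, J}.
  Root W: left subtree has 0 nodes { }, right has 3 {X, F, C}.
    Root F: left subtree has 1 node {X}, right has 1 {C}.
  Root J: left subtree has 3 nodes {R, D, Q}, right has 0 { }.
    Root Q: left subtree has 2 nodes {R, D}, right has 0 { }.
      Root D: left subtree has 1 node {R}, right has 0 { }.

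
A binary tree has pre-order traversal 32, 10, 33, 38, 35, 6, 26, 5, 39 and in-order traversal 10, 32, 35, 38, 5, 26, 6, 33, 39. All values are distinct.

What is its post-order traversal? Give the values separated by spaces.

10 35 5 26 6 38 39 33 32

The first element of pre-order is the root; it splits in-order into left and right subtrees.
Root 32: left subtree has 1 node {10}, right has 7 {35, 38, 5, 26, 6, 33, 39}.
  Root 33: left subtree has 5 nodes {35, 38, 5, 26, 6}, right has 1 {39}.
    Root 38: left subtree has 1 node {35}, right has 3 {5, 26, 6}.
      Root 6: left subtree has 2 nodes {5, 26}, right has 0 { }.
        Root 26: left subtree has 1 node {5}, right has 0 { }.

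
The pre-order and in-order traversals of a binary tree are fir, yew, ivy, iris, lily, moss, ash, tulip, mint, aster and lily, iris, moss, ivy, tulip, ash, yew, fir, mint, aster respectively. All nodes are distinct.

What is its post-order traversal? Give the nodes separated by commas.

lily, moss, iris, tulip, ash, ivy, yew, aster, mint, fir

The first element of pre-order is the root; it splits in-order into left and right subtrees.
Root fir: left subtree has 7 nodes {lily, iris, moss, ivy, tulip, ash, yew}, right has 2 {mint, aster}.
  Root yew: left subtree has 6 nodes {lily, iris, moss, ivy, tulip, ash}, right has 0 { }.
    Root ivy: left subtree has 3 nodes {lily, iris, moss}, right has 2 {tulip, ash}.
      Root iris: left subtree has 1 node {lily}, right has 1 {moss}.
      Root ash: left subtree has 1 node {tulip}, right has 0 { }.
  Root mint: left subtree has 0 nodes { }, right has 1 {aster}.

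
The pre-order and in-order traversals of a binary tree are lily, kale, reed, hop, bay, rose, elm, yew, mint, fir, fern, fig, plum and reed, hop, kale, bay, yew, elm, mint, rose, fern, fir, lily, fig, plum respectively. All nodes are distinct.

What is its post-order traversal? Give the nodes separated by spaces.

hop reed yew mint elm fern fir rose bay kale plum fig lily

The first element of pre-order is the root; it splits in-order into left and right subtrees.
Root lily: left subtree has 10 nodes {reed, hop, kale, bay, yew, elm, mint, rose, fern, fir}, right has 2 {fig, plum}.
  Root kale: left subtree has 2 nodes {reed, hop}, right has 7 {bay, yew, elm, mint, rose, fern, fir}.
    Root reed: left subtree has 0 nodes { }, right has 1 {hop}.
    Root bay: left subtree has 0 nodes { }, right has 6 {yew, elm, mint, rose, fern, fir}.
      Root rose: left subtree has 3 nodes {yew, elm, mint}, right has 2 {fern, fir}.
        Root elm: left subtree has 1 node {yew}, right has 1 {mint}.
        Root fir: left subtree has 1 node {fern}, right has 0 { }.
  Root fig: left subtree has 0 nodes { }, right has 1 {plum}.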